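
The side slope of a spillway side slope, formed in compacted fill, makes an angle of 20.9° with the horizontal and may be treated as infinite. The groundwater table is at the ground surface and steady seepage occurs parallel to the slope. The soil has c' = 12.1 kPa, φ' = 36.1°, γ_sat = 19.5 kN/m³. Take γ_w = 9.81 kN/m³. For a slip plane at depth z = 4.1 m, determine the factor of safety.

FS = 1.40

With seepage parallel to the slope and the water table at the surface, the effective normal stress on the slip plane uses the buoyant unit weight γ' = γ_sat − γ_w while the driving shear stress uses γ_sat:
FS = [c' + γ' z cos²β tanφ'] / [γ_sat z sinβ cosβ]
γ' = 19.5 − 9.81 = 9.69 kN/m³
Numerator = 12.1 + 9.69·4.1·cos²20.9°·tan36.1° = 12.1 + 9.69·4.1·0.8727·0.7292 = 37.384 kPa
Denominator = 19.5·4.1·sin20.9°·cos20.9° = 19.5·4.1·0.3567·0.9342 = 26.645 kPa
FS = 37.384 / 26.645 = 1.403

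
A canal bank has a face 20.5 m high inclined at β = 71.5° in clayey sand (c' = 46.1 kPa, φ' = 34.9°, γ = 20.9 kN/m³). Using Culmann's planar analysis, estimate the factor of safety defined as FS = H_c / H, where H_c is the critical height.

FS = 1.70

H_c = (4c'/γ) · sinβ cosφ' / [1 − cos(β − φ')]
    = (4·46.1/20.9) · sin71.5°·cos34.9° / [1 − cos36.6°]
    = 8.823 · 0.7778 / 0.1972 = 34.80 m
FS = H_c / H = 34.80 / 20.5 = 1.698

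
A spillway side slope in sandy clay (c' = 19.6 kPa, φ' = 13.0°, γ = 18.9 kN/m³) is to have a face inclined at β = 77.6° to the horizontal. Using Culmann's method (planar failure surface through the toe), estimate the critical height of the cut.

H_c = 6.91 m

Culmann's analysis gives the critical failure plane at α_cr = (β + φ')/2 = (77.6 + 13.0)/2 = 45.3°, and the critical height
H_c = (4c'/γ) · sinβ cosφ' / [1 − cos(β − φ')]
    = (4·19.6/18.9) · sin77.6°·cos13.0° / [1 − cos(64.6°)]
    = 4.148 · 0.9767·0.9744 / [1 − 0.4289]
    = 4.148 · 0.9516 / 0.5711
    = 6.91 m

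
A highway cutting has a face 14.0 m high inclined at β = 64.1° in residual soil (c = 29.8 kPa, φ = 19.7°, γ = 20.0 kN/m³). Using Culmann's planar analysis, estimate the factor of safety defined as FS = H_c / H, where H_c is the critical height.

FS = 1.26

H_c = (4c/γ) · sinβ cosφ / [1 − cos(β − φ)]
    = (4·29.8/20.0) · sin64.1°·cos19.7° / [1 − cos44.4°]
    = 5.960 · 0.8469 / 0.2855 = 17.68 m
FS = H_c / H = 17.68 / 14.0 = 1.263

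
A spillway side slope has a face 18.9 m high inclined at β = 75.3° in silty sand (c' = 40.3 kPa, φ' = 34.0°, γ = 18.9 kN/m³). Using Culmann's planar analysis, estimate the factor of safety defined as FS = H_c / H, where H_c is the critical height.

H_c = (4c'/γ) · sinβ cosφ' / [1 − cos(β − φ')]
    = (4·40.3/18.9) · sin75.3°·cos34.0° / [1 − cos41.3°]
    = 8.529 · 0.8019 / 0.2487 = 27.50 m
FS = H_c / H = 27.50 / 18.9 = 1.455

FS = 1.45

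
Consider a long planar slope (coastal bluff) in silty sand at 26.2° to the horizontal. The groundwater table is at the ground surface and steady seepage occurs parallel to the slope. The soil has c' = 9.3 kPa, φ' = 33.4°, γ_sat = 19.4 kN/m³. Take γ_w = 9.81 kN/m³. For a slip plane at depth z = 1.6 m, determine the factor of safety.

With seepage parallel to the slope and the water table at the surface, the effective normal stress on the slip plane uses the buoyant unit weight γ' = γ_sat − γ_w while the driving shear stress uses γ_sat:
FS = [c' + γ' z cos²β tanφ'] / [γ_sat z sinβ cosβ]
γ' = 19.4 − 9.81 = 9.59 kN/m³
Numerator = 9.3 + 9.59·1.6·cos²26.2°·tan33.4° = 9.3 + 9.59·1.6·0.8051·0.6594 = 17.445 kPa
Denominator = 19.4·1.6·sin26.2°·cos26.2° = 19.4·1.6·0.4415·0.8973 = 12.296 kPa
FS = 17.445 / 12.296 = 1.419

FS = 1.42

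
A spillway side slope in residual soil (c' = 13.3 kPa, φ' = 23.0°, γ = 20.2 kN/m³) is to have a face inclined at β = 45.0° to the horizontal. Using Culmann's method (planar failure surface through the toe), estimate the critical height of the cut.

Culmann's analysis gives the critical failure plane at α_cr = (β + φ')/2 = (45.0 + 23.0)/2 = 34.0°, and the critical height
H_c = (4c'/γ) · sinβ cosφ' / [1 − cos(β − φ')]
    = (4·13.3/20.2) · sin45.0°·cos23.0° / [1 − cos(22.0°)]
    = 2.634 · 0.7071·0.9205 / [1 − 0.9272]
    = 2.634 · 0.6509 / 0.0728
    = 23.54 m

H_c = 23.54 m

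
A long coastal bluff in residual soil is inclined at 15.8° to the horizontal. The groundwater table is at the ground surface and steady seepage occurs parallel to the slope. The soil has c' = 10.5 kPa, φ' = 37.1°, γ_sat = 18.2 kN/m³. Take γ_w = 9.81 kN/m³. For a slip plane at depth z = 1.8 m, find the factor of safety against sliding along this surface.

With seepage parallel to the slope and the water table at the surface, the effective normal stress on the slip plane uses the buoyant unit weight γ' = γ_sat − γ_w while the driving shear stress uses γ_sat:
FS = [c' + γ' z cos²β tanφ'] / [γ_sat z sinβ cosβ]
γ' = 18.2 − 9.81 = 8.39 kN/m³
Numerator = 10.5 + 8.39·1.8·cos²15.8°·tan37.1° = 10.5 + 8.39·1.8·0.9259·0.7563 = 21.075 kPa
Denominator = 18.2·1.8·sin15.8°·cos15.8° = 18.2·1.8·0.2723·0.9622 = 8.583 kPa
FS = 21.075 / 8.583 = 2.455

FS = 2.46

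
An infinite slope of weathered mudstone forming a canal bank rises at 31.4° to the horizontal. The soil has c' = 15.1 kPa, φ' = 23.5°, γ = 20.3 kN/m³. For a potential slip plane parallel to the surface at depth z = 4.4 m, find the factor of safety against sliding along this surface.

FS = 1.09

For an infinite slope with a slip plane parallel to the surface (no pore pressure): FS = [c' + γz cos²β tanφ'] / [γz sinβ cosβ].
γz = 20.3·4.4 = 89.32 kN/m²
Numerator = 15.1 + 89.32·cos²31.4°·tan23.5° = 15.1 + 89.32·0.7285·0.4348 = 43.395 kPa
Denominator = 89.32·sin31.4°·cos31.4° = 89.32·0.5210·0.8536 = 39.721 kPa
FS = 43.395 / 39.721 = 1.092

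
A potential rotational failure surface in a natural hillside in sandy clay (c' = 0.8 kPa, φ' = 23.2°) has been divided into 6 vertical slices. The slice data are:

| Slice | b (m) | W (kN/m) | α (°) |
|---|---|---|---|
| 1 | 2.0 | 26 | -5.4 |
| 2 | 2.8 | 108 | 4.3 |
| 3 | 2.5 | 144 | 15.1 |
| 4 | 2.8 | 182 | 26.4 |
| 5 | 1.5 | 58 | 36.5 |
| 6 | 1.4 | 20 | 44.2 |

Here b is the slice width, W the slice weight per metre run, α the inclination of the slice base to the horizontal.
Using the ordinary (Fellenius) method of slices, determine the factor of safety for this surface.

FS = 1.30

Ordinary method of slices: FS = Σ[c'·Δl_i + (W_i cosα_i)·tanφ'] / Σ W_i sinα_i, with Δl_i = b_i / cosα_i.
Slice 1: Δl = 2.0/cos(-5.4°) = 2.009 m; N'_1 = 26·cos(-5.4°) = 25.9; c'Δl = 1.61; W sinα = -2.4
Slice 2: Δl = 2.8/cos4.3° = 2.808 m; N'_2 = 108·cos4.3° = 107.7; c'Δl = 2.25; W sinα = 8.1
Slice 3: Δl = 2.5/cos15.1° = 2.589 m; N'_3 = 144·cos15.1° = 139.0; c'Δl = 2.07; W sinα = 37.5
Slice 4: Δl = 2.8/cos26.4° = 3.126 m; N'_4 = 182·cos26.4° = 163.0; c'Δl = 2.50; W sinα = 80.9
Slice 5: Δl = 1.5/cos36.5° = 1.866 m; N'_5 = 58·cos36.5° = 46.6; c'Δl = 1.49; W sinα = 34.5
Slice 6: Δl = 1.4/cos44.2° = 1.953 m; N'_6 = 20·cos44.2° = 14.3; c'Δl = 1.56; W sinα = 13.9
Σc'Δl = 11.5 kN/m; ΣN' = 496.6 kN/m; ΣW sinα = 172.5 kN/m
Resisting = 11.5 + 496.6·tan23.2° = 11.5 + 212.8 = 224.3 kN/m
FS = 224.3 / 172.5 = 1.300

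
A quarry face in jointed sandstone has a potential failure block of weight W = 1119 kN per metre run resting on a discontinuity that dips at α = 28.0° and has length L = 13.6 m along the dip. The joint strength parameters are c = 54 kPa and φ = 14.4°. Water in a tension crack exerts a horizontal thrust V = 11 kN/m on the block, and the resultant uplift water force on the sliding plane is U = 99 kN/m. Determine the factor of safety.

FS = 1.80

Resolving the block weight along and normal to the plane and applying the Mohr–Coulomb strength on the joint:
N' = W cosα − U − V sinα = 1119·cos28.0° − 99 − 11·sin28.0° = 883.9 kN/m
Driving force T = W sinα + V cosα = 1119·sin28.0° + 11·cos28.0° = 535.1 kN/m
Resisting force R = c·L + N'·tanφ = 54·13.6 + 883.9·tan14.4° = 734.4 + 226.9 = 961.3 kN/m
FS = R / T = 961.3 / 535.1 = 1.797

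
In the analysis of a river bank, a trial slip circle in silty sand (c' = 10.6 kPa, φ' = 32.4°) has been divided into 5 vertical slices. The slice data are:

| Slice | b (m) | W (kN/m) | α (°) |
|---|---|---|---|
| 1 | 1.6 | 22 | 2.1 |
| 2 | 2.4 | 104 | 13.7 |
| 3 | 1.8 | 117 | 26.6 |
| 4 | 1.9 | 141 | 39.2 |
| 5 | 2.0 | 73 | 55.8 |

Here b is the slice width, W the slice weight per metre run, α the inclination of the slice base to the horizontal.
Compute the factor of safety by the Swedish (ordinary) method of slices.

FS = 1.62

Ordinary method of slices: FS = Σ[c'·Δl_i + (W_i cosα_i)·tanφ'] / Σ W_i sinα_i, with Δl_i = b_i / cosα_i.
Slice 1: Δl = 1.6/cos2.1° = 1.601 m; N'_1 = 22·cos2.1° = 22.0; c'Δl = 16.97; W sinα = 0.8
Slice 2: Δl = 2.4/cos13.7° = 2.470 m; N'_2 = 104·cos13.7° = 101.0; c'Δl = 26.18; W sinα = 24.6
Slice 3: Δl = 1.8/cos26.6° = 2.013 m; N'_3 = 117·cos26.6° = 104.6; c'Δl = 21.34; W sinα = 52.4
Slice 4: Δl = 1.9/cos39.2° = 2.452 m; N'_4 = 141·cos39.2° = 109.3; c'Δl = 25.99; W sinα = 89.1
Slice 5: Δl = 2.0/cos55.8° = 3.558 m; N'_5 = 73·cos55.8° = 41.0; c'Δl = 37.72; W sinα = 60.4
Σc'Δl = 128.2 kN/m; ΣN' = 377.9 kN/m; ΣW sinα = 227.3 kN/m
Resisting = 128.2 + 377.9·tan32.4° = 128.2 + 239.8 = 368.0 kN/m
FS = 368.0 / 227.3 = 1.619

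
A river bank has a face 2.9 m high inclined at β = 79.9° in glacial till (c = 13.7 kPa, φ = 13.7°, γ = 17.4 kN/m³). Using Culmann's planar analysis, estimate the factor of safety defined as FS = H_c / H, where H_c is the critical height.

FS = 1.74

H_c = (4c/γ) · sinβ cosφ / [1 − cos(β − φ)]
    = (4·13.7/17.4) · sin79.9°·cos13.7° / [1 − cos66.2°]
    = 3.149 · 0.9565 / 0.5965 = 5.05 m
FS = H_c / H = 5.05 / 2.9 = 1.742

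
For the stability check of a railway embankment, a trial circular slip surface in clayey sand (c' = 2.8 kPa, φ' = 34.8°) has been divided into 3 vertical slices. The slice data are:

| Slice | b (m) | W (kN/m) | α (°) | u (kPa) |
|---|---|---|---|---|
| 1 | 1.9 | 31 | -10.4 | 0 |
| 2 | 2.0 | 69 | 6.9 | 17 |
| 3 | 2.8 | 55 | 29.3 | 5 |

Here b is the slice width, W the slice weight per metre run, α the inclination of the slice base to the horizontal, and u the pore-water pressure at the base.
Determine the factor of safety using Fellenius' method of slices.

FS = 2.95

Ordinary method of slices: FS = Σ[c'·Δl_i + (W_i cosα_i − u_i·Δl_i)·tanφ'] / Σ W_i sinα_i, with Δl_i = b_i / cosα_i.
Slice 1: Δl = 1.9/cos(-10.4°) = 1.932 m; N'_1 = 31·cos(-10.4°) − 0·1.932 = 30.5; c'Δl = 5.41; W sinα = -5.6
Slice 2: Δl = 2.0/cos6.9° = 2.015 m; N'_2 = 69·cos6.9° − 17·2.015 = 34.3; c'Δl = 5.64; W sinα = 8.3
Slice 3: Δl = 2.8/cos29.3° = 3.211 m; N'_3 = 55·cos29.3° − 5·3.211 = 31.9; c'Δl = 8.99; W sinα = 26.9
Σc'Δl = 20.0 kN/m; ΣN' = 96.7 kN/m; ΣW sinα = 29.6 kN/m
Resisting = 20.0 + 96.7·tan34.8° = 20.0 + 67.2 = 87.2 kN/m
FS = 87.2 / 29.6 = 2.946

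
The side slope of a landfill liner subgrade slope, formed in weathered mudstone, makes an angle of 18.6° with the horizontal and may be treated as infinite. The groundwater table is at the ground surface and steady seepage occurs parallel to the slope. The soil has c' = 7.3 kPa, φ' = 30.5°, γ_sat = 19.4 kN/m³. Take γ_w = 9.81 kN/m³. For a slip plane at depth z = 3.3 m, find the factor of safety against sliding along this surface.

FS = 1.24

With seepage parallel to the slope and the water table at the surface, the effective normal stress on the slip plane uses the buoyant unit weight γ' = γ_sat − γ_w while the driving shear stress uses γ_sat:
FS = [c' + γ' z cos²β tanφ'] / [γ_sat z sinβ cosβ]
γ' = 19.4 − 9.81 = 9.59 kN/m³
Numerator = 7.3 + 9.59·3.3·cos²18.6°·tan30.5° = 7.3 + 9.59·3.3·0.8983·0.5890 = 24.045 kPa
Denominator = 19.4·3.3·sin18.6°·cos18.6° = 19.4·3.3·0.3190·0.9478 = 19.353 kPa
FS = 24.045 / 19.353 = 1.242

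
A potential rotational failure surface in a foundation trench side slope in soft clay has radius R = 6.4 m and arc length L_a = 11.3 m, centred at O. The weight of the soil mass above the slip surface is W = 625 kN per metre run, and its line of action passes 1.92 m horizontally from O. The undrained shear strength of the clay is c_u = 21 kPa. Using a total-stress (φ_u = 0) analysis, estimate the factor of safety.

Taking moments about the centre O, the resisting moment is provided by the undrained shear strength acting along the arc:
M_R = c_u·L_a·R = 21·11.30·6.4 = 1518.7 kN·m/m
M_D = W·d = 625·1.92 = 1200.0 kN·m/m
FS = M_R / M_D = 1518.7 / 1200.0 = 1.266

FS = 1.27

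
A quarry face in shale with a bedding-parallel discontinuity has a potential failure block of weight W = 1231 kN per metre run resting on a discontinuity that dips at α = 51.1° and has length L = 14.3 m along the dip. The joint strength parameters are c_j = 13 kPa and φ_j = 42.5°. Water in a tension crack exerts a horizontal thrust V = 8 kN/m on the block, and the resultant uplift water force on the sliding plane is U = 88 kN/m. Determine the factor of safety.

FS = 0.84

Resolving the block weight along and normal to the plane and applying the Mohr–Coulomb strength on the joint:
N' = W cosα − U − V sinα = 1231·cos51.1° − 88 − 8·sin51.1° = 678.8 kN/m
Driving force T = W sinα + V cosα = 1231·sin51.1° + 8·cos51.1° = 963.0 kN/m
Resisting force R = c_j·L + N'·tanφ_j = 13·14.3 + 678.8·tan42.5° = 185.9 + 622.0 = 807.9 kN/m
FS = R / T = 807.9 / 963.0 = 0.839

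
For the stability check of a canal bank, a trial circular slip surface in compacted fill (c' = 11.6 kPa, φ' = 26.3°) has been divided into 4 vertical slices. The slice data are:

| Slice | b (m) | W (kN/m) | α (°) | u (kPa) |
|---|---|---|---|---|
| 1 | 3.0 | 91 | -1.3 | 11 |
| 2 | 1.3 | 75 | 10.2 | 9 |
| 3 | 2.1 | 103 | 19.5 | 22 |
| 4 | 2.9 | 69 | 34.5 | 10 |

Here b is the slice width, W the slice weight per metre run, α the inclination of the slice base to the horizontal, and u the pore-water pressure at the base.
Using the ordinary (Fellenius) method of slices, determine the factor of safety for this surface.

FS = 2.49

Ordinary method of slices: FS = Σ[c'·Δl_i + (W_i cosα_i − u_i·Δl_i)·tanφ'] / Σ W_i sinα_i, with Δl_i = b_i / cosα_i.
Slice 1: Δl = 3.0/cos(-1.3°) = 3.001 m; N'_1 = 91·cos(-1.3°) − 11·3.001 = 58.0; c'Δl = 34.81; W sinα = -2.1
Slice 2: Δl = 1.3/cos10.2° = 1.321 m; N'_2 = 75·cos10.2° − 9·1.321 = 61.9; c'Δl = 15.32; W sinα = 13.3
Slice 3: Δl = 2.1/cos19.5° = 2.228 m; N'_3 = 103·cos19.5° − 22·2.228 = 48.1; c'Δl = 25.84; W sinα = 34.4
Slice 4: Δl = 2.9/cos34.5° = 3.519 m; N'_4 = 69·cos34.5° − 10·3.519 = 21.7; c'Δl = 40.82; W sinα = 39.1
Σc'Δl = 116.8 kN/m; ΣN' = 189.7 kN/m; ΣW sinα = 84.7 kN/m
Resisting = 116.8 + 189.7·tan26.3° = 116.8 + 93.7 = 210.5 kN/m
FS = 210.5 / 84.7 = 2.486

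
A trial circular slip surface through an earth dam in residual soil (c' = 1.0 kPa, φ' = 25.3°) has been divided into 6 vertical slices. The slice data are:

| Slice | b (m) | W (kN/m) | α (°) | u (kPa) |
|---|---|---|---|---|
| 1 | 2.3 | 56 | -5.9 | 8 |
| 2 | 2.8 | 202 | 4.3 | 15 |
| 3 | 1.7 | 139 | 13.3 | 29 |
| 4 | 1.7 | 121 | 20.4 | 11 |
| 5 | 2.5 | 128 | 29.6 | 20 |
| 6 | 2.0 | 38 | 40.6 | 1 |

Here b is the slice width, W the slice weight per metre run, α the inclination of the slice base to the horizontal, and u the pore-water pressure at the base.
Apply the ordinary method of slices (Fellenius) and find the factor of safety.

FS = 1.34

Ordinary method of slices: FS = Σ[c'·Δl_i + (W_i cosα_i − u_i·Δl_i)·tanφ'] / Σ W_i sinα_i, with Δl_i = b_i / cosα_i.
Slice 1: Δl = 2.3/cos(-5.9°) = 2.312 m; N'_1 = 56·cos(-5.9°) − 8·2.312 = 37.2; c'Δl = 2.31; W sinα = -5.8
Slice 2: Δl = 2.8/cos4.3° = 2.808 m; N'_2 = 202·cos4.3° − 15·2.808 = 159.3; c'Δl = 2.81; W sinα = 15.1
Slice 3: Δl = 1.7/cos13.3° = 1.747 m; N'_3 = 139·cos13.3° − 29·1.747 = 84.6; c'Δl = 1.75; W sinα = 32.0
Slice 4: Δl = 1.7/cos20.4° = 1.814 m; N'_4 = 121·cos20.4° − 11·1.814 = 93.5; c'Δl = 1.81; W sinα = 42.2
Slice 5: Δl = 2.5/cos29.6° = 2.875 m; N'_5 = 128·cos29.6° − 20·2.875 = 53.8; c'Δl = 2.88; W sinα = 63.2
Slice 6: Δl = 2.0/cos40.6° = 2.634 m; N'_6 = 38·cos40.6° − 1·2.634 = 26.2; c'Δl = 2.63; W sinα = 24.7
Σc'Δl = 14.2 kN/m; ΣN' = 454.6 kN/m; ΣW sinα = 171.5 kN/m
Resisting = 14.2 + 454.6·tan25.3° = 14.2 + 214.9 = 229.1 kN/m
FS = 229.1 / 171.5 = 1.336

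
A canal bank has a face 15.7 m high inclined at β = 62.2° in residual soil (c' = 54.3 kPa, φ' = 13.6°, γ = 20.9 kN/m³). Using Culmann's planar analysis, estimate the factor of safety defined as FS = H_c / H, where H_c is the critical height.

H_c = (4c'/γ) · sinβ cosφ' / [1 − cos(β − φ')]
    = (4·54.3/20.9) · sin62.2°·cos13.6° / [1 − cos48.6°]
    = 10.392 · 0.8598 / 0.3387 = 26.38 m
FS = H_c / H = 26.38 / 15.7 = 1.680

FS = 1.68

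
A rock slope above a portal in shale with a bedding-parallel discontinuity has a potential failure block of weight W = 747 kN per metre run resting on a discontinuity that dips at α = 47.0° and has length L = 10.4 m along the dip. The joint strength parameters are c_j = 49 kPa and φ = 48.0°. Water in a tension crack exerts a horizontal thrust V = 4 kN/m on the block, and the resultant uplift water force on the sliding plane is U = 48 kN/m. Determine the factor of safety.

Resolving the block weight along and normal to the plane and applying the Mohr–Coulomb strength on the joint:
N' = W cosα − U − V sinα = 747·cos47.0° − 48 − 4·sin47.0° = 458.5 kN/m
Driving force T = W sinα + V cosα = 747·sin47.0° + 4·cos47.0° = 549.0 kN/m
Resisting force R = c_j·L + N'·tanφ = 49·10.4 + 458.5·tan48.0° = 509.6 + 509.2 = 1018.8 kN/m
FS = R / T = 1018.8 / 549.0 = 1.856

FS = 1.86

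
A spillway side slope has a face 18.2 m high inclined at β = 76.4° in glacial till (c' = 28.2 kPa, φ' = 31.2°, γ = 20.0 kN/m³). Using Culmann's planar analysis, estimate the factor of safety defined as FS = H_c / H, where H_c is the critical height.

FS = 0.87

H_c = (4c'/γ) · sinβ cosφ' / [1 − cos(β − φ')]
    = (4·28.2/20.0) · sin76.4°·cos31.2° / [1 − cos45.2°]
    = 5.640 · 0.8314 / 0.2954 = 15.88 m
FS = H_c / H = 15.88 / 18.2 = 0.872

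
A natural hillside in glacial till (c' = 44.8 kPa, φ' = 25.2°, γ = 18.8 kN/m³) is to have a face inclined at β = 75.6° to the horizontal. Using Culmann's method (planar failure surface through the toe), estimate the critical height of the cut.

Culmann's analysis gives the critical failure plane at α_cr = (β + φ')/2 = (75.6 + 25.2)/2 = 50.4°, and the critical height
H_c = (4c'/γ) · sinβ cosφ' / [1 − cos(β − φ')]
    = (4·44.8/18.8) · sin75.6°·cos25.2° / [1 − cos(50.4°)]
    = 9.532 · 0.9686·0.9048 / [1 − 0.6374]
    = 9.532 · 0.8764 / 0.3626
    = 23.04 m

H_c = 23.04 m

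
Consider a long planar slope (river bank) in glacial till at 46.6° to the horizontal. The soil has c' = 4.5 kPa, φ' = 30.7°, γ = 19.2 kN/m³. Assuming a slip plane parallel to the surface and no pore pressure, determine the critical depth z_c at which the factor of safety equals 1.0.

Setting FS = 1.00 in FS = [c' + γz cos²β tanφ'] / [γz sinβ cosβ] and solving for z:
z = c' / [γ cosβ (FS·sinβ − cosβ·tanφ')]
  = 4.5 / [19.2·cos46.6°·(1.00·sin46.6° − cos46.6°·tan30.7°)]
  = 4.5 / [19.2·0.6871·(1.00·0.7266 − 0.6871·0.5938)]
  = 4.5 / 4.2032 = 1.071 m

z_c = 1.07 m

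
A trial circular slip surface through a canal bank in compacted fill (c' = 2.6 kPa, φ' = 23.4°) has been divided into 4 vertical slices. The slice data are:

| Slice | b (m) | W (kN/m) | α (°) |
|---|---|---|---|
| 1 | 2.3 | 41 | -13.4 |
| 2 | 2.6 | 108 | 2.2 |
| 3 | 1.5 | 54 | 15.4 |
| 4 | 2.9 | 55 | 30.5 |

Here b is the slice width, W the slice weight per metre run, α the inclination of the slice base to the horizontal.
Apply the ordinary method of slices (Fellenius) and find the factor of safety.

Ordinary method of slices: FS = Σ[c'·Δl_i + (W_i cosα_i)·tanφ'] / Σ W_i sinα_i, with Δl_i = b_i / cosα_i.
Slice 1: Δl = 2.3/cos(-13.4°) = 2.364 m; N'_1 = 41·cos(-13.4°) = 39.9; c'Δl = 6.15; W sinα = -9.5
Slice 2: Δl = 2.6/cos2.2° = 2.602 m; N'_2 = 108·cos2.2° = 107.9; c'Δl = 6.76; W sinα = 4.1
Slice 3: Δl = 1.5/cos15.4° = 1.556 m; N'_3 = 54·cos15.4° = 52.1; c'Δl = 4.05; W sinα = 14.3
Slice 4: Δl = 2.9/cos30.5° = 3.366 m; N'_4 = 55·cos30.5° = 47.4; c'Δl = 8.75; W sinα = 27.9
Σc'Δl = 25.7 kN/m; ΣN' = 247.3 kN/m; ΣW sinα = 36.9 kN/m
Resisting = 25.7 + 247.3·tan23.4° = 25.7 + 107.0 = 132.7 kN/m
FS = 132.7 / 36.9 = 3.596

FS = 3.60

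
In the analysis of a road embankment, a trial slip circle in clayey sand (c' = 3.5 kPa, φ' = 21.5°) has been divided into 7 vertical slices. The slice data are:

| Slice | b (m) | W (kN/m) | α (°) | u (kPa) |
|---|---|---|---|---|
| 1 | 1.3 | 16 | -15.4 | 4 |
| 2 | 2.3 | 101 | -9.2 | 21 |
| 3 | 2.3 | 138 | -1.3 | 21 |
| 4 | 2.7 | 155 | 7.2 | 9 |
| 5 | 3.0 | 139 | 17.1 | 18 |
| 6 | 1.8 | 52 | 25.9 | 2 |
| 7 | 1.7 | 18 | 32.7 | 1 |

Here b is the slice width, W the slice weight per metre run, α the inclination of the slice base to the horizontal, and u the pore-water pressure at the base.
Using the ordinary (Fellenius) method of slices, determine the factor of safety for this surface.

FS = 3.15

Ordinary method of slices: FS = Σ[c'·Δl_i + (W_i cosα_i − u_i·Δl_i)·tanφ'] / Σ W_i sinα_i, with Δl_i = b_i / cosα_i.
Slice 1: Δl = 1.3/cos(-15.4°) = 1.348 m; N'_1 = 16·cos(-15.4°) − 4·1.348 = 10.0; c'Δl = 4.72; W sinα = -4.2
Slice 2: Δl = 2.3/cos(-9.2°) = 2.330 m; N'_2 = 101·cos(-9.2°) − 21·2.330 = 50.8; c'Δl = 8.15; W sinα = -16.1
Slice 3: Δl = 2.3/cos(-1.3°) = 2.301 m; N'_3 = 138·cos(-1.3°) − 21·2.301 = 89.7; c'Δl = 8.05; W sinα = -3.1
Slice 4: Δl = 2.7/cos7.2° = 2.721 m; N'_4 = 155·cos7.2° − 9·2.721 = 129.3; c'Δl = 9.53; W sinα = 19.4
Slice 5: Δl = 3.0/cos17.1° = 3.139 m; N'_5 = 139·cos17.1° − 18·3.139 = 76.4; c'Δl = 10.99; W sinα = 40.9
Slice 6: Δl = 1.8/cos25.9° = 2.001 m; N'_6 = 52·cos25.9° − 2·2.001 = 42.8; c'Δl = 7.00; W sinα = 22.7
Slice 7: Δl = 1.7/cos32.7° = 2.020 m; N'_7 = 18·cos32.7° − 1·2.020 = 13.1; c'Δl = 7.07; W sinα = 9.7
Σc'Δl = 55.5 kN/m; ΣN' = 412.0 kN/m; ΣW sinα = 69.2 kN/m
Resisting = 55.5 + 412.0·tan21.5° = 55.5 + 162.3 = 217.8 kN/m
FS = 217.8 / 69.2 = 3.147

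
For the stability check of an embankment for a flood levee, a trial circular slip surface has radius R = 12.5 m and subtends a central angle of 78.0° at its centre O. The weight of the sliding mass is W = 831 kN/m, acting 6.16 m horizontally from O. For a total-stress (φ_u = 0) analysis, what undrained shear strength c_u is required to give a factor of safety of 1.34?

FS = c_u·L_a·R / (W·d), so c_u = FS·W·d / (L_a·R).
Arc length L_a = R·θ = 12.5·(78.0°·π/180) = 12.5·1.3614 = 17.02 m
c_u = 1.34·831·6.16 / (17.02·12.5) = 6859.4 / 212.71 = 32.25 kPa

c_u = 32.2 kPa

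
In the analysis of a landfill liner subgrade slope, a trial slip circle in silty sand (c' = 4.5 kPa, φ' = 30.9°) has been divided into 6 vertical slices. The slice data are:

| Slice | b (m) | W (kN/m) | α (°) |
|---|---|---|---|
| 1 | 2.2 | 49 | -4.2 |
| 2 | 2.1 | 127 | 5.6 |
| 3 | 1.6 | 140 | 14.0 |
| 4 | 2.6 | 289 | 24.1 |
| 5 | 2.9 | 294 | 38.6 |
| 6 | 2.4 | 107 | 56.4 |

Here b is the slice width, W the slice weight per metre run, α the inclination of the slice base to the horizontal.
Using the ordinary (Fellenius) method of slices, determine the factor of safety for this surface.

Ordinary method of slices: FS = Σ[c'·Δl_i + (W_i cosα_i)·tanφ'] / Σ W_i sinα_i, with Δl_i = b_i / cosα_i.
Slice 1: Δl = 2.2/cos(-4.2°) = 2.206 m; N'_1 = 49·cos(-4.2°) = 48.9; c'Δl = 9.93; W sinα = -3.6
Slice 2: Δl = 2.1/cos5.6° = 2.110 m; N'_2 = 127·cos5.6° = 126.4; c'Δl = 9.50; W sinα = 12.4
Slice 3: Δl = 1.6/cos14.0° = 1.649 m; N'_3 = 140·cos14.0° = 135.8; c'Δl = 7.42; W sinα = 33.9
Slice 4: Δl = 2.6/cos24.1° = 2.848 m; N'_4 = 289·cos24.1° = 263.8; c'Δl = 12.82; W sinα = 118.0
Slice 5: Δl = 2.9/cos38.6° = 3.711 m; N'_5 = 294·cos38.6° = 229.8; c'Δl = 16.70; W sinα = 183.4
Slice 6: Δl = 2.4/cos56.4° = 4.337 m; N'_6 = 107·cos56.4° = 59.2; c'Δl = 19.52; W sinα = 89.1
Σc'Δl = 75.9 kN/m; ΣN' = 863.9 kN/m; ΣW sinα = 433.2 kN/m
Resisting = 75.9 + 863.9·tan30.9° = 75.9 + 517.0 = 592.9 kN/m
FS = 592.9 / 433.2 = 1.369

FS = 1.37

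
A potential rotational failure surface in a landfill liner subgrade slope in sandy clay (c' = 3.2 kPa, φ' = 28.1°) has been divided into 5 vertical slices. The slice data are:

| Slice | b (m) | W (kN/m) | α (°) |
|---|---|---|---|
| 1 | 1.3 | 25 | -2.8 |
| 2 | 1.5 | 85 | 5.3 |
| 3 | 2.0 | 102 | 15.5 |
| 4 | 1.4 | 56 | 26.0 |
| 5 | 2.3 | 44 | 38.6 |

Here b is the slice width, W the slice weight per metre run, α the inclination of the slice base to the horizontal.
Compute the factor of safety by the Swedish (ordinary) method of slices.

Ordinary method of slices: FS = Σ[c'·Δl_i + (W_i cosα_i)·tanφ'] / Σ W_i sinα_i, with Δl_i = b_i / cosα_i.
Slice 1: Δl = 1.3/cos(-2.8°) = 1.302 m; N'_1 = 25·cos(-2.8°) = 25.0; c'Δl = 4.16; W sinα = -1.2
Slice 2: Δl = 1.5/cos5.3° = 1.506 m; N'_2 = 85·cos5.3° = 84.6; c'Δl = 4.82; W sinα = 7.9
Slice 3: Δl = 2.0/cos15.5° = 2.075 m; N'_3 = 102·cos15.5° = 98.3; c'Δl = 6.64; W sinα = 27.3
Slice 4: Δl = 1.4/cos26.0° = 1.558 m; N'_4 = 56·cos26.0° = 50.3; c'Δl = 4.98; W sinα = 24.5
Slice 5: Δl = 2.3/cos38.6° = 2.943 m; N'_5 = 44·cos38.6° = 34.4; c'Δl = 9.42; W sinα = 27.5
Σc'Δl = 30.0 kN/m; ΣN' = 292.6 kN/m; ΣW sinα = 85.9 kN/m
Resisting = 30.0 + 292.6·tan28.1° = 30.0 + 156.2 = 186.3 kN/m
FS = 186.3 / 85.9 = 2.169

FS = 2.17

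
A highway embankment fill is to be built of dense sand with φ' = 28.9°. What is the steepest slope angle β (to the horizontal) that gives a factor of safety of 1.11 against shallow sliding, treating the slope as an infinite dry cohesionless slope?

For an infinite dry cohesionless slope FS = tanφ'/tanβ, so tanβ = tanφ' / FS.
tanβ = tan28.9° / 1.11 = 0.5520 / 1.11 = 0.4973
β = arctan(0.4973) = 26.44°

β = 26.4°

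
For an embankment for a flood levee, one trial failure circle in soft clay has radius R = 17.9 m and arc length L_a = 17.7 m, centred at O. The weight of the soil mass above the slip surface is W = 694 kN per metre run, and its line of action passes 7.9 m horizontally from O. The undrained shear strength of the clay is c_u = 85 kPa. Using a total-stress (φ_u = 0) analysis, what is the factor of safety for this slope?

Taking moments about the centre O, the resisting moment is provided by the undrained shear strength acting along the arc:
M_R = c_u·L_a·R = 85·17.70·17.9 = 26930.5 kN·m/m
M_D = W·d = 694·7.9 = 5482.6 kN·m/m
FS = M_R / M_D = 26930.5 / 5482.6 = 4.912

FS = 4.91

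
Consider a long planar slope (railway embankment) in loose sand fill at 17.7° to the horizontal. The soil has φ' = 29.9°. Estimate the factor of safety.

FS = 1.80

For a dry cohesionless infinite slope the factor of safety is FS = tanφ' / tanβ.
FS = tan29.9° / tan17.7° = 0.5750 / 0.3191 = 1.802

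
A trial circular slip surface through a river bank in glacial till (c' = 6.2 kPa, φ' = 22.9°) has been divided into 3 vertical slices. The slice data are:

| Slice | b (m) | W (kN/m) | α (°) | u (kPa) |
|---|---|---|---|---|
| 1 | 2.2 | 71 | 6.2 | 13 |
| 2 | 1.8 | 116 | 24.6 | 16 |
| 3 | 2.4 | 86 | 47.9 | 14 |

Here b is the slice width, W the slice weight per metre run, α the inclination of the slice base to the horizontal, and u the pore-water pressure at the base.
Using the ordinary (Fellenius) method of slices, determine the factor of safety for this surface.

FS = 0.84

Ordinary method of slices: FS = Σ[c'·Δl_i + (W_i cosα_i − u_i·Δl_i)·tanφ'] / Σ W_i sinα_i, with Δl_i = b_i / cosα_i.
Slice 1: Δl = 2.2/cos6.2° = 2.213 m; N'_1 = 71·cos6.2° − 13·2.213 = 41.8; c'Δl = 13.72; W sinα = 7.7
Slice 2: Δl = 1.8/cos24.6° = 1.980 m; N'_2 = 116·cos24.6° − 16·1.980 = 73.8; c'Δl = 12.27; W sinα = 48.3
Slice 3: Δl = 2.4/cos47.9° = 3.580 m; N'_3 = 86·cos47.9° − 14·3.580 = 7.5; c'Δl = 22.19; W sinα = 63.8
Σc'Δl = 48.2 kN/m; ΣN' = 123.2 kN/m; ΣW sinα = 119.8 kN/m
Resisting = 48.2 + 123.2·tan22.9° = 48.2 + 52.0 = 100.2 kN/m
FS = 100.2 / 119.8 = 0.837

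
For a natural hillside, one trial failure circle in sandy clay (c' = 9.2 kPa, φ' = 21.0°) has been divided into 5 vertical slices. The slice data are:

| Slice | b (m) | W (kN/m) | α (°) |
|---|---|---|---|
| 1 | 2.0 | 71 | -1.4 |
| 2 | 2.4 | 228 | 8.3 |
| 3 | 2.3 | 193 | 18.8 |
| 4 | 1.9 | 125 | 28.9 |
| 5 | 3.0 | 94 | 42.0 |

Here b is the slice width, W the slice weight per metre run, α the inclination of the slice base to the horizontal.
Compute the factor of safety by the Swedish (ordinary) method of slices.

FS = 1.72

Ordinary method of slices: FS = Σ[c'·Δl_i + (W_i cosα_i)·tanφ'] / Σ W_i sinα_i, with Δl_i = b_i / cosα_i.
Slice 1: Δl = 2.0/cos(-1.4°) = 2.001 m; N'_1 = 71·cos(-1.4°) = 71.0; c'Δl = 18.41; W sinα = -1.7
Slice 2: Δl = 2.4/cos8.3° = 2.425 m; N'_2 = 228·cos8.3° = 225.6; c'Δl = 22.31; W sinα = 32.9
Slice 3: Δl = 2.3/cos18.8° = 2.430 m; N'_3 = 193·cos18.8° = 182.7; c'Δl = 22.35; W sinα = 62.2
Slice 4: Δl = 1.9/cos28.9° = 2.170 m; N'_4 = 125·cos28.9° = 109.4; c'Δl = 19.97; W sinα = 60.4
Slice 5: Δl = 3.0/cos42.0° = 4.037 m; N'_5 = 94·cos42.0° = 69.9; c'Δl = 37.14; W sinα = 62.9
Σc'Δl = 120.2 kN/m; ΣN' = 658.6 kN/m; ΣW sinα = 216.7 kN/m
Resisting = 120.2 + 658.6·tan21.0° = 120.2 + 252.8 = 373.0 kN/m
FS = 373.0 / 216.7 = 1.721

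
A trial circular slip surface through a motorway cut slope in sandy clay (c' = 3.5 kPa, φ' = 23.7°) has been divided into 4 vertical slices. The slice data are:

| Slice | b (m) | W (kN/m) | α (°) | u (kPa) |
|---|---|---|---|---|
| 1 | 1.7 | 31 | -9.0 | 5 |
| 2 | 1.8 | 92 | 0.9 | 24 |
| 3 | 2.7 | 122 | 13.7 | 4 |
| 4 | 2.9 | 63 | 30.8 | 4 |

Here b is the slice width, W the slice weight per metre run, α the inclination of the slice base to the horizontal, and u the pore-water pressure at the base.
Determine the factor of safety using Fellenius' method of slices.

Ordinary method of slices: FS = Σ[c'·Δl_i + (W_i cosα_i − u_i·Δl_i)·tanφ'] / Σ W_i sinα_i, with Δl_i = b_i / cosα_i.
Slice 1: Δl = 1.7/cos(-9.0°) = 1.721 m; N'_1 = 31·cos(-9.0°) − 5·1.721 = 22.0; c'Δl = 6.02; W sinα = -4.8
Slice 2: Δl = 1.8/cos0.9° = 1.800 m; N'_2 = 92·cos0.9° − 24·1.800 = 48.8; c'Δl = 6.30; W sinα = 1.4
Slice 3: Δl = 2.7/cos13.7° = 2.779 m; N'_3 = 122·cos13.7° − 4·2.779 = 107.4; c'Δl = 9.73; W sinα = 28.9
Slice 4: Δl = 2.9/cos30.8° = 3.376 m; N'_4 = 63·cos30.8° − 4·3.376 = 40.6; c'Δl = 11.82; W sinα = 32.3
Σc'Δl = 33.9 kN/m; ΣN' = 218.8 kN/m; ΣW sinα = 57.7 kN/m
Resisting = 33.9 + 218.8·tan23.7° = 33.9 + 96.1 = 129.9 kN/m
FS = 129.9 / 57.7 = 2.250

FS = 2.25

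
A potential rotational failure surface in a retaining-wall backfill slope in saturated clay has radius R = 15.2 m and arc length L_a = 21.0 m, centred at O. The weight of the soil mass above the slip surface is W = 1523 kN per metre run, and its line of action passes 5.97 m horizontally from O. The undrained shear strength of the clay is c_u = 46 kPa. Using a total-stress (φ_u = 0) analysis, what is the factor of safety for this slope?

Taking moments about the centre O, the resisting moment is provided by the undrained shear strength acting along the arc:
M_R = c_u·L_a·R = 46·21.00·15.2 = 14683.2 kN·m/m
M_D = W·d = 1523·5.97 = 9092.3 kN·m/m
FS = M_R / M_D = 14683.2 / 9092.3 = 1.615

FS = 1.61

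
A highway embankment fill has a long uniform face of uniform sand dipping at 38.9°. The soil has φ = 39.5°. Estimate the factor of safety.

For a dry cohesionless infinite slope the factor of safety is FS = tanφ / tanβ.
FS = tan39.5° / tan38.9° = 0.8243 / 0.8069 = 1.022

FS = 1.02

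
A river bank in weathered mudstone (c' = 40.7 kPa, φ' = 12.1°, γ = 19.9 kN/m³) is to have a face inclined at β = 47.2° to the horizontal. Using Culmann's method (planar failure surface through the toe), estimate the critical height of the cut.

H_c = 32.27 m

Culmann's analysis gives the critical failure plane at α_cr = (β + φ')/2 = (47.2 + 12.1)/2 = 29.7°, and the critical height
H_c = (4c'/γ) · sinβ cosφ' / [1 − cos(β − φ')]
    = (4·40.7/19.9) · sin47.2°·cos12.1° / [1 − cos(35.1°)]
    = 8.181 · 0.7337·0.9778 / [1 − 0.8181]
    = 8.181 · 0.7174 / 0.1819
    = 32.27 m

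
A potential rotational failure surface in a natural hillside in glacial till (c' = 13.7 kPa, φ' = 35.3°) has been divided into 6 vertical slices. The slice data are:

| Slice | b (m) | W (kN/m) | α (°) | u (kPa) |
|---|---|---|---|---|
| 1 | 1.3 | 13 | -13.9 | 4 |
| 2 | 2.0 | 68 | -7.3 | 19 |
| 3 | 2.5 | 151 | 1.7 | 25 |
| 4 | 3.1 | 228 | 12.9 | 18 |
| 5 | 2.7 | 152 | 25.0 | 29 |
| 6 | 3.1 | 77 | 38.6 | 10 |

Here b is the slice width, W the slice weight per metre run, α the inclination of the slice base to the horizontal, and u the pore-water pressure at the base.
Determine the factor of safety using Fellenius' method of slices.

Ordinary method of slices: FS = Σ[c'·Δl_i + (W_i cosα_i − u_i·Δl_i)·tanφ'] / Σ W_i sinα_i, with Δl_i = b_i / cosα_i.
Slice 1: Δl = 1.3/cos(-13.9°) = 1.339 m; N'_1 = 13·cos(-13.9°) − 4·1.339 = 7.3; c'Δl = 18.35; W sinα = -3.1
Slice 2: Δl = 2.0/cos(-7.3°) = 2.016 m; N'_2 = 68·cos(-7.3°) − 19·2.016 = 29.1; c'Δl = 27.62; W sinα = -8.6
Slice 3: Δl = 2.5/cos1.7° = 2.501 m; N'_3 = 151·cos1.7° − 25·2.501 = 88.4; c'Δl = 34.27; W sinα = 4.5
Slice 4: Δl = 3.1/cos12.9° = 3.180 m; N'_4 = 228·cos12.9° − 18·3.180 = 165.0; c'Δl = 43.57; W sinα = 50.9
Slice 5: Δl = 2.7/cos25.0° = 2.979 m; N'_5 = 152·cos25.0° − 29·2.979 = 51.4; c'Δl = 40.81; W sinα = 64.2
Slice 6: Δl = 3.1/cos38.6° = 3.967 m; N'_6 = 77·cos38.6° − 10·3.967 = 20.5; c'Δl = 54.34; W sinα = 48.0
Σc'Δl = 219.0 kN/m; ΣN' = 361.7 kN/m; ΣW sinα = 155.9 kN/m
Resisting = 219.0 + 361.7·tan35.3° = 219.0 + 256.1 = 475.0 kN/m
FS = 475.0 / 155.9 = 3.047

FS = 3.05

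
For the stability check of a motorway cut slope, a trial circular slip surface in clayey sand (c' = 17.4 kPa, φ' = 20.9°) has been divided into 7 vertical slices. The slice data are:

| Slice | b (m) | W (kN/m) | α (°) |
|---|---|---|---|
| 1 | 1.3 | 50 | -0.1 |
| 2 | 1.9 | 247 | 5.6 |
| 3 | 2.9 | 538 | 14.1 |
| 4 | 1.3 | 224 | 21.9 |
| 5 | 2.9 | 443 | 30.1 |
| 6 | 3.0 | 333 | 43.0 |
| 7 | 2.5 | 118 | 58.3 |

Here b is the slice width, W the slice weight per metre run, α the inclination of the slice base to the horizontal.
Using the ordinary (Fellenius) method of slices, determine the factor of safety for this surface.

FS = 1.27

Ordinary method of slices: FS = Σ[c'·Δl_i + (W_i cosα_i)·tanφ'] / Σ W_i sinα_i, with Δl_i = b_i / cosα_i.
Slice 1: Δl = 1.3/cos(-0.1°) = 1.300 m; N'_1 = 50·cos(-0.1°) = 50.0; c'Δl = 22.62; W sinα = -0.1
Slice 2: Δl = 1.9/cos5.6° = 1.909 m; N'_2 = 247·cos5.6° = 245.8; c'Δl = 33.22; W sinα = 24.1
Slice 3: Δl = 2.9/cos14.1° = 2.990 m; N'_3 = 538·cos14.1° = 521.8; c'Δl = 52.03; W sinα = 131.1
Slice 4: Δl = 1.3/cos21.9° = 1.401 m; N'_4 = 224·cos21.9° = 207.8; c'Δl = 24.38; W sinα = 83.5
Slice 5: Δl = 2.9/cos30.1° = 3.352 m; N'_5 = 443·cos30.1° = 383.3; c'Δl = 58.33; W sinα = 222.2
Slice 6: Δl = 3.0/cos43.0° = 4.102 m; N'_6 = 333·cos43.0° = 243.5; c'Δl = 71.37; W sinα = 227.1
Slice 7: Δl = 2.5/cos58.3° = 4.758 m; N'_7 = 118·cos58.3° = 62.0; c'Δl = 82.78; W sinα = 100.4
Σc'Δl = 344.7 kN/m; ΣN' = 1714.3 kN/m; ΣW sinα = 788.3 kN/m
Resisting = 344.7 + 1714.3·tan20.9° = 344.7 + 654.6 = 999.3 kN/m
FS = 999.3 / 788.3 = 1.268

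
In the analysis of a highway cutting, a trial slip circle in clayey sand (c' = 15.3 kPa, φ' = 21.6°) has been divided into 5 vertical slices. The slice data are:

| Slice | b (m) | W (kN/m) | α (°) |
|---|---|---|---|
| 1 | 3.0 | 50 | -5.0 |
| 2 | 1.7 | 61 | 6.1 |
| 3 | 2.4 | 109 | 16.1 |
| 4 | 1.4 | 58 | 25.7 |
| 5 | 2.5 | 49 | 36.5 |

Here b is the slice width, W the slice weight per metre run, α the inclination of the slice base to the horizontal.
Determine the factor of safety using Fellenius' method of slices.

Ordinary method of slices: FS = Σ[c'·Δl_i + (W_i cosα_i)·tanφ'] / Σ W_i sinα_i, with Δl_i = b_i / cosα_i.
Slice 1: Δl = 3.0/cos(-5.0°) = 3.011 m; N'_1 = 50·cos(-5.0°) = 49.8; c'Δl = 46.08; W sinα = -4.4
Slice 2: Δl = 1.7/cos6.1° = 1.710 m; N'_2 = 61·cos6.1° = 60.7; c'Δl = 26.16; W sinα = 6.5
Slice 3: Δl = 2.4/cos16.1° = 2.498 m; N'_3 = 109·cos16.1° = 104.7; c'Δl = 38.22; W sinα = 30.2
Slice 4: Δl = 1.4/cos25.7° = 1.554 m; N'_4 = 58·cos25.7° = 52.3; c'Δl = 23.77; W sinα = 25.2
Slice 5: Δl = 2.5/cos36.5° = 3.110 m; N'_5 = 49·cos36.5° = 39.4; c'Δl = 47.58; W sinα = 29.1
Σc'Δl = 181.8 kN/m; ΣN' = 306.8 kN/m; ΣW sinα = 86.7 kN/m
Resisting = 181.8 + 306.8·tan21.6° = 181.8 + 121.5 = 303.3 kN/m
FS = 303.3 / 86.7 = 3.500

FS = 3.50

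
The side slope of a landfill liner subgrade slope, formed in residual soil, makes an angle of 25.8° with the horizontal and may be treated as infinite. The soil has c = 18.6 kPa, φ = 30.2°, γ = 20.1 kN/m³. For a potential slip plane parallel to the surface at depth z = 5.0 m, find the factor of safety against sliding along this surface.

FS = 1.68

For an infinite slope with a slip plane parallel to the surface (no pore pressure): FS = [c + γz cos²β tanφ] / [γz sinβ cosβ].
γz = 20.1·5.0 = 100.50 kN/m²
Numerator = 18.6 + 100.50·cos²25.8°·tan30.2° = 18.6 + 100.50·0.8106·0.5820 = 66.012 kPa
Denominator = 100.50·sin25.8°·cos25.8° = 100.50·0.4352·0.9003 = 39.381 kPa
FS = 66.012 / 39.381 = 1.676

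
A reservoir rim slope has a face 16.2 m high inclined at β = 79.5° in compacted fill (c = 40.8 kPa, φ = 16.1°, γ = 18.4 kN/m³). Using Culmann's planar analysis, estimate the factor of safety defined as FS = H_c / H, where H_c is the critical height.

H_c = (4c/γ) · sinβ cosφ / [1 − cos(β − φ)]
    = (4·40.8/18.4) · sin79.5°·cos16.1° / [1 − cos63.4°]
    = 8.870 · 0.9447 / 0.5522 = 15.17 m
FS = H_c / H = 15.17 / 16.2 = 0.937

FS = 0.94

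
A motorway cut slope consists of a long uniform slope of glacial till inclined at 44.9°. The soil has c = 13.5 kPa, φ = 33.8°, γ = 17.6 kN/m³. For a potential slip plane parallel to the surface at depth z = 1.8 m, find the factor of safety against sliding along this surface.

For an infinite slope with a slip plane parallel to the surface (no pore pressure): FS = [c + γz cos²β tanφ] / [γz sinβ cosβ].
γz = 17.6·1.8 = 31.68 kN/m²
Numerator = 13.5 + 31.68·cos²44.9°·tan33.8° = 13.5 + 31.68·0.5017·0.6694 = 24.141 kPa
Denominator = 31.68·sin44.9°·cos44.9° = 31.68·0.7059·0.7083 = 15.840 kPa
FS = 24.141 / 15.840 = 1.524

FS = 1.52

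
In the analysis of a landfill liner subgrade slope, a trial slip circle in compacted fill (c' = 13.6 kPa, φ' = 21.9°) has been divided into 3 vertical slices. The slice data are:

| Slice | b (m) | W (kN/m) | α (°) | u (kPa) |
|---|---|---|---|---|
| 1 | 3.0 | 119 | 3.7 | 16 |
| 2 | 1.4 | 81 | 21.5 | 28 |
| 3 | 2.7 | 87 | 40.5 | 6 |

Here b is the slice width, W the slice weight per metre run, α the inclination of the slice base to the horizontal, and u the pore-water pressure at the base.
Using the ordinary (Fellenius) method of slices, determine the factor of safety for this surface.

Ordinary method of slices: FS = Σ[c'·Δl_i + (W_i cosα_i − u_i·Δl_i)·tanφ'] / Σ W_i sinα_i, with Δl_i = b_i / cosα_i.
Slice 1: Δl = 3.0/cos3.7° = 3.006 m; N'_1 = 119·cos3.7° − 16·3.006 = 70.7; c'Δl = 40.89; W sinα = 7.7
Slice 2: Δl = 1.4/cos21.5° = 1.505 m; N'_2 = 81·cos21.5° − 28·1.505 = 33.2; c'Δl = 20.46; W sinα = 29.7
Slice 3: Δl = 2.7/cos40.5° = 3.551 m; N'_3 = 87·cos40.5° − 6·3.551 = 44.9; c'Δl = 48.29; W sinα = 56.5
Σc'Δl = 109.6 kN/m; ΣN' = 148.7 kN/m; ΣW sinα = 93.9 kN/m
Resisting = 109.6 + 148.7·tan21.9° = 109.6 + 59.8 = 169.4 kN/m
FS = 169.4 / 93.9 = 1.805

FS = 1.80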